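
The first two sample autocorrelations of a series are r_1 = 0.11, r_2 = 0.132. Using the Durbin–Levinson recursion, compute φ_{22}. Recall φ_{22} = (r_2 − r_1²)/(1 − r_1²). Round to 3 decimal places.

φ_{22} = (r_2 − r_1²) / (1 − r_1²)
r_1² = (0.11)² = 0.0121
Numerator = 0.132 − 0.0121 = 0.1199; denominator = 1 − 0.0121 = 0.9879
φ_{22} = 0.1199 / 0.9879 = 0.121

0.121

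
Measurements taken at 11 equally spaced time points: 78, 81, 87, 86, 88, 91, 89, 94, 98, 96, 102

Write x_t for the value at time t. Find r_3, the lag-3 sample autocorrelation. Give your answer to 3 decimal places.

0.211

Mean x̄ = (78 + 81 + 87 + 86 + 88 + 91 + 89 + 94 + 98 + 96 + 102)/11 = 90.0000
Numerator Σ_{t=1}^{8}(x_t−x̄)(x_{t+3}−x̄) = 109.0000
Denominator Σ(x_t−x̄)² = 516.0000
r_3 = 109.0000 / 516.0000 = 0.211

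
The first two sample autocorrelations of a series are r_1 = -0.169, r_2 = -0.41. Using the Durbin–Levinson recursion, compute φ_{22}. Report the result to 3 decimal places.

φ_{22} = (r_2 − r_1²) / (1 − r_1²)
r_1² = (-0.169)² = 0.028561
Numerator = -0.41 − 0.0286 = -0.4386; denominator = 1 − 0.0286 = 0.9714
φ_{22} = -0.4386 / 0.9714 = -0.451

-0.451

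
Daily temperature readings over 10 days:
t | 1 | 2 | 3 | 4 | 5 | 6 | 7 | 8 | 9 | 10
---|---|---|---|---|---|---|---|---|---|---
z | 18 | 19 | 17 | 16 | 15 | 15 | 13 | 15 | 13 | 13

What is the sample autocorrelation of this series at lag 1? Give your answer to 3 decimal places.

0.610

Mean z̄ = (18 + 19 + 17 + 16 + 15 + 15 + 13 + 15 + 13 + 13)/10 = 15.4000
Numerator Σ_{t=1}^{9}(z_t−z̄)(z_{t+1}−z̄) = 24.6400
Denominator Σ(z_t−z̄)² = 40.4000
r_1 = 24.6400 / 40.4000 = 0.610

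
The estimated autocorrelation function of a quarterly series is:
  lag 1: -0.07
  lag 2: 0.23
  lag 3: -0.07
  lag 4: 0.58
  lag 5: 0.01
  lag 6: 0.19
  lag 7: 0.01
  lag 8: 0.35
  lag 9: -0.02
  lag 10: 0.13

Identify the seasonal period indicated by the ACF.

4

The largest autocorrelation is r_4 = 0.58, with a weaker echo at lag 8 (0.35); the remaining lags stay at or below 0.23.
The dominant spike at lag 4 indicates a seasonal period of 4.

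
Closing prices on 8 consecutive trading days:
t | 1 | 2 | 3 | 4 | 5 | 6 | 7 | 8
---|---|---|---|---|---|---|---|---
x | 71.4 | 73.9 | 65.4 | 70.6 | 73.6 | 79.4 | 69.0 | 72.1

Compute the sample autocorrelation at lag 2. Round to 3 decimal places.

-0.204

Mean x̄ = (71.4 + 73.9 + 65.4 + 70.6 + 73.6 + 79.4 + 69.0 + 72.1)/8 = 71.9250
Σ(x_t−x̄)(x_{t+2}−x̄) = (3.4256) + (-2.6169) + (-10.9294) + (-9.9044) + (-4.8994) + (1.3081) = -23.6163
Denominator Σ(x_t−x̄)² = 115.7750
r_2 = -23.6163 / 115.7750 = -0.204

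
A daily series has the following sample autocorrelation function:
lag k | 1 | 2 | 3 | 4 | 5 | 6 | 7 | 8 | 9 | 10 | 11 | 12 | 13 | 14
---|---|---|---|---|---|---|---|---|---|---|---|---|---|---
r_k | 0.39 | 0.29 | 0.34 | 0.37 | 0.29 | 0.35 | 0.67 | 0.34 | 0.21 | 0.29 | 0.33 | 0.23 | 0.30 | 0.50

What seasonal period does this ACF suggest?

7

The largest autocorrelation is r_7 = 0.67, with a weaker echo at lag 14 (0.50); the remaining lags stay at or below 0.39. The elevated value at lag 1 (0.39), dropping to 0.29 at lag 2, reflects decaying short-term dependence rather than seasonality.
The dominant spike at lag 7 indicates a seasonal period of 7.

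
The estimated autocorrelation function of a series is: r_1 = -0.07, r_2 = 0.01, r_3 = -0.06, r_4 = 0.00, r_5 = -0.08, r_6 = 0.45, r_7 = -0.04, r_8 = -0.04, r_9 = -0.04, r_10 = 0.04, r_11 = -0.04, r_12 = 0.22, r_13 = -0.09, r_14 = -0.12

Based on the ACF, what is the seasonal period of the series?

The largest autocorrelation is r_6 = 0.45, with a weaker echo at lag 12 (0.22); the remaining lags stay at or below 0.04.
The dominant spike at lag 6 indicates a seasonal period of 6.

6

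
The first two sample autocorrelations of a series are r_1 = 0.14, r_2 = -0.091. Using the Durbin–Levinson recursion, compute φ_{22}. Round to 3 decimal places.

φ_{22} = (r_2 − r_1²) / (1 − r_1²)
r_1² = (0.14)² = 0.0196
Numerator = -0.091 − 0.0196 = -0.1106; denominator = 1 − 0.0196 = 0.9804
φ_{22} = -0.1106 / 0.9804 = -0.113

-0.113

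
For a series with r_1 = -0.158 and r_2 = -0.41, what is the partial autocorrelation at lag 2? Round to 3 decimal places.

φ_{22} = (r_2 − r_1²) / (1 − r_1²)
r_1² = (-0.158)² = 0.024964
Numerator = -0.41 − 0.0250 = -0.4350; denominator = 1 − 0.0250 = 0.9750
φ_{22} = -0.4350 / 0.9750 = -0.446

-0.446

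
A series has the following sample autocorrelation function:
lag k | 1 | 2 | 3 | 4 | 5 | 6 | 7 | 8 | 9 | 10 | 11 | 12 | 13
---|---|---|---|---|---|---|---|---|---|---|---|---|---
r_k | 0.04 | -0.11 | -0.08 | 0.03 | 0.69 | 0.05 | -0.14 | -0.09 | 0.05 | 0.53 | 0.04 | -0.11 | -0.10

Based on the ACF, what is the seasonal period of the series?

5

The largest autocorrelation is r_5 = 0.69, with a weaker echo at lag 10 (0.53); the remaining lags stay at or below 0.05.
The dominant spike at lag 5 indicates a seasonal period of 5.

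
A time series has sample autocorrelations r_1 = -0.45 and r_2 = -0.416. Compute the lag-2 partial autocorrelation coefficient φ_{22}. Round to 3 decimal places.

φ_{22} = (r_2 − r_1²) / (1 − r_1²)
r_1² = (-0.45)² = 0.2025
Numerator = -0.416 − 0.2025 = -0.6185; denominator = 1 − 0.2025 = 0.7975
φ_{22} = -0.6185 / 0.7975 = -0.776

-0.776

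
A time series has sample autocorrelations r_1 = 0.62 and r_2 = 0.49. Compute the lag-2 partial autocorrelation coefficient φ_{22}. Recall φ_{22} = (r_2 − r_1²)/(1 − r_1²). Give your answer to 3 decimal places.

0.172

φ_{22} = (r_2 − r_1²) / (1 − r_1²)
r_1² = (0.62)² = 0.3844
Numerator = 0.49 − 0.3844 = 0.1056; denominator = 1 − 0.3844 = 0.6156
φ_{22} = 0.1056 / 0.6156 = 0.172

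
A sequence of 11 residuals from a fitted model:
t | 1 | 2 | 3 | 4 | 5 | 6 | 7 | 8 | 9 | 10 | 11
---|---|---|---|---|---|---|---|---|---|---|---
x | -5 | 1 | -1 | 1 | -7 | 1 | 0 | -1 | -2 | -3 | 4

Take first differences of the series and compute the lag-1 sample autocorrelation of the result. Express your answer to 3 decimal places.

First differences Δx: 6, -2, 2, -8, 8, -1, -1, -1, -1, 7
Mean of differences = 0.9000
Numerator Σ(Δx_t−Δx̄)(Δx_{t+1}−Δx̄) = -105.2100
Denominator Σ(Δx_t−Δx̄)² = 216.9000
r_1(Δx) = -105.2100 / 216.9000 = -0.485

-0.485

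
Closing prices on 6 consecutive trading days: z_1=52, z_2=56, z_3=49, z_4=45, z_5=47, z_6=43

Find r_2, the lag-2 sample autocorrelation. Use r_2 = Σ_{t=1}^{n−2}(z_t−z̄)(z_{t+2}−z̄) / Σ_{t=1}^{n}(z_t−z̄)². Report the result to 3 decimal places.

-0.049

Mean z̄ = (52 + 56 + 49 + 45 + 47 + 43)/6 = 48.6667
Deviations from mean: 3.3333, 7.3333, 0.3333, -3.6667, -1.6667, -5.6667
Σ(z_t−z̄)(z_{t+2}−z̄) = (1.1111) + (-26.8889) + (-0.5556) + (20.7778) = -5.5556
Denominator Σ(z_t−z̄)² = 113.3333
r_2 = -5.5556 / 113.3333 = -0.049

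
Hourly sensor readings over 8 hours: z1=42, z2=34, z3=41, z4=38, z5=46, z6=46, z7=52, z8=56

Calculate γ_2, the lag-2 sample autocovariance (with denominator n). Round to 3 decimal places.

Mean z̄ = (42 + 34 + 41 + 38 + 46 + 46 + 52 + 56)/8 = 44.3750
Σ_{t=1}^{6}(z_t−z̄)(z_{t+2}−z̄) = 89.5938
γ_2 = 89.5938 / 8 = 11.199

11.199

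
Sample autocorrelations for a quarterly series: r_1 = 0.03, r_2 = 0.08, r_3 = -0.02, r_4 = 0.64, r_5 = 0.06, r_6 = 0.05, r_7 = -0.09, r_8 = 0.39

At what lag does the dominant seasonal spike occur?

4

The largest autocorrelation is r_4 = 0.64, with a weaker echo at lag 8 (0.39); the remaining lags stay at or below 0.08.
The dominant spike at lag 4 indicates a seasonal period of 4.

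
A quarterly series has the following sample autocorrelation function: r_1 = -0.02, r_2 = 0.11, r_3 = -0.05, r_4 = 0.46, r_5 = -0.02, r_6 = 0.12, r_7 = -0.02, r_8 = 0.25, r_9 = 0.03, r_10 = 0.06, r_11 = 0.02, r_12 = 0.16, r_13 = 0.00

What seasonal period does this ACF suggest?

The largest autocorrelation is r_4 = 0.46, with weaker echoes at lags 8 (0.25) and 12 (0.16); the remaining lags stay at or below 0.12.
The dominant spike at lag 4 indicates a seasonal period of 4.

4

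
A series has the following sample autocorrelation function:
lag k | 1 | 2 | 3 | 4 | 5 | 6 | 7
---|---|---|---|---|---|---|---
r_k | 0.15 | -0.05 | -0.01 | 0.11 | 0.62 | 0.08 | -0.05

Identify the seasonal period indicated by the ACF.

5

The largest autocorrelation is r_5 = 0.62; the remaining lags stay at or below 0.15.
The dominant spike at lag 5 indicates a seasonal period of 5.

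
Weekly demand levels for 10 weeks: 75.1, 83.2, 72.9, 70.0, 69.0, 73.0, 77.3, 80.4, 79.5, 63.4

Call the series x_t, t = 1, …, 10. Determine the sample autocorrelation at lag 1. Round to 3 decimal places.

0.059

Mean x̄ = (75.1 + 83.2 + 72.9 + 70.0 + 69.0 + 73.0 + 77.3 + 80.4 + 79.5 + 63.4)/10 = 74.3800
Numerator Σ_{t=1}^{9}(x_t−x̄)(x_{t+1}−x̄) = 18.9216
Denominator Σ(x_t−x̄)² = 322.0760
r_1 = 18.9216 / 322.0760 = 0.059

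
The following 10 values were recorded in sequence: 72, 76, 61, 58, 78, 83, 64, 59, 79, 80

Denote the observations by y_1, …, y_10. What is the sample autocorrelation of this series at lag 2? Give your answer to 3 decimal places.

-0.797

Mean ȳ = (72 + 76 + 61 + 58 + 78 + 83 + 64 + 59 + 79 + 80)/10 = 71.0000
Numerator Σ_{t=1}^{8}(y_t−ȳ)(y_{t+2}−ȳ) = -658.0000
Denominator Σ(y_t−ȳ)² = 826.0000
r_2 = -658.0000 / 826.0000 = -0.797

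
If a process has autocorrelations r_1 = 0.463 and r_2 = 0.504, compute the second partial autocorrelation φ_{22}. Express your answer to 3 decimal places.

0.369

φ_{22} = (r_2 − r_1²) / (1 − r_1²)
r_1² = (0.463)² = 0.214369
Numerator = 0.504 − 0.2144 = 0.2896; denominator = 1 − 0.2144 = 0.7856
φ_{22} = 0.2896 / 0.7856 = 0.369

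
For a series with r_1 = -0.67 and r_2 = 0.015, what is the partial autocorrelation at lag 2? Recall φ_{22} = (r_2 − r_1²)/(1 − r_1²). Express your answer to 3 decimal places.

-0.787

φ_{22} = (r_2 − r_1²) / (1 − r_1²)
r_1² = (-0.67)² = 0.4489
Numerator = 0.015 − 0.4489 = -0.4339; denominator = 1 − 0.4489 = 0.5511
φ_{22} = -0.4339 / 0.5511 = -0.787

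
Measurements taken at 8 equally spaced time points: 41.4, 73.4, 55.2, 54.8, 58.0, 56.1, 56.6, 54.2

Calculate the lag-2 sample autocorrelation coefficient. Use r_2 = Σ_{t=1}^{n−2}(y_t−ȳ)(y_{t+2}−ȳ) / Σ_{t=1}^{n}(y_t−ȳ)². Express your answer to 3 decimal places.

Mean ȳ = (41.4 + 73.4 + 55.2 + 54.8 + 58.0 + 56.1 + 56.6 + 54.2)/8 = 56.2125
Deviations from mean: -14.8125, 17.1875, -1.0125, -1.4125, 1.7875, -0.1125, 0.3875, -2.0125
Numerator Σ_{t=1}^{6}(y_t−ȳ)(y_{t+2}−ȳ) = -10.0116
Denominator Σ(y_t−ȳ)² = 525.2488
r_2 = -10.0116 / 525.2488 = -0.019

-0.019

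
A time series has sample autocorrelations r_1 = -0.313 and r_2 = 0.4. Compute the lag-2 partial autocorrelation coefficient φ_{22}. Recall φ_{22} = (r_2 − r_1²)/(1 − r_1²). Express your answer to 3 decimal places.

φ_{22} = (r_2 − r_1²) / (1 − r_1²)
r_1² = (-0.313)² = 0.097969
Numerator = 0.4 − 0.0980 = 0.3020; denominator = 1 − 0.0980 = 0.9020
φ_{22} = 0.3020 / 0.9020 = 0.335

0.335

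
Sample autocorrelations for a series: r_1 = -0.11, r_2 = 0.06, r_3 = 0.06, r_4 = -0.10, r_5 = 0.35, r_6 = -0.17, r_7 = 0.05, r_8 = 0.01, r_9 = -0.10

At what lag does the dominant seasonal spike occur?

The largest autocorrelation is r_5 = 0.35; the remaining lags stay at or below 0.06.
The dominant spike at lag 5 indicates a seasonal period of 5.

5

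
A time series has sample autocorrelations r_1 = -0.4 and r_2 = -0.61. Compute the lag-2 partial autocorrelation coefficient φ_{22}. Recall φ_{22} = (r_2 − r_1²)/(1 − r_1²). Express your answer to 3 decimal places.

-0.917

φ_{22} = (r_2 − r_1²) / (1 − r_1²)
r_1² = (-0.4)² = 0.16
Numerator = -0.61 − 0.1600 = -0.7700; denominator = 1 − 0.1600 = 0.8400
φ_{22} = -0.7700 / 0.8400 = -0.917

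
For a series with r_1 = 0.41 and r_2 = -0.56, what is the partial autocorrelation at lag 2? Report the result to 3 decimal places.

-0.875

φ_{22} = (r_2 − r_1²) / (1 − r_1²)
r_1² = (0.41)² = 0.1681
Numerator = -0.56 − 0.1681 = -0.7281; denominator = 1 − 0.1681 = 0.8319
φ_{22} = -0.7281 / 0.8319 = -0.875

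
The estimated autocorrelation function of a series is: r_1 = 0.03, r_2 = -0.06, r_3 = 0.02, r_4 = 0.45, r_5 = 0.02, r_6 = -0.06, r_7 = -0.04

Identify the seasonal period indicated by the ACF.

The largest autocorrelation is r_4 = 0.45; the remaining lags stay at or below 0.03.
The dominant spike at lag 4 indicates a seasonal period of 4.

4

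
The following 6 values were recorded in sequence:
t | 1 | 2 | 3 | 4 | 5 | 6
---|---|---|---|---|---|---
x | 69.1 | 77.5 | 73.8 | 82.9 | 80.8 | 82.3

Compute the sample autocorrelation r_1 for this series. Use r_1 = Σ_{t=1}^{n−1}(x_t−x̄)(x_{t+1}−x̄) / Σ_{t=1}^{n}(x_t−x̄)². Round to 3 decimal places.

Mean x̄ = (69.1 + 77.5 + 73.8 + 82.9 + 80.8 + 82.3)/6 = 77.7333
Σ(x_t−x̄)(x_{t+1}−x̄) = (2.0144) + (0.9178) + (-20.3222) + (15.8444) + (14.0044) = 12.4589
Denominator Σ(x_t−x̄)² = 147.0133
r_1 = 12.4589 / 147.0133 = 0.085

0.085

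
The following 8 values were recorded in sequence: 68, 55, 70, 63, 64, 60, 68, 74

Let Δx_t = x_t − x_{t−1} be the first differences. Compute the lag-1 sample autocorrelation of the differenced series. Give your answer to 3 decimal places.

First differences Δx: -13, 15, -7, 1, -4, 8, 6
Mean of differences = 0.8571
Numerator Σ(Δx_t−Δx̄)(Δx_{t+1}−Δx̄) = -306.8776
Denominator Σ(Δx_t−Δx̄)² = 554.8571
r_1(Δx) = -306.8776 / 554.8571 = -0.553

-0.553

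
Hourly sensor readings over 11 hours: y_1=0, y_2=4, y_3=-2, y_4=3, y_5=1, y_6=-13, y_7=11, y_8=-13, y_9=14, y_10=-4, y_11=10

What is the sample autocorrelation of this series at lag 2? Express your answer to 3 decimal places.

0.625

Mean ȳ = (0 + 4 − 2 + 3 + 1 − 13 + 11 − 13 + 14 − 4 + 10)/11 = 1.0000
Numerator Σ_{t=1}^{9}(y_t−ȳ)(y_{t+2}−ȳ) = 494.0000
Denominator Σ(y_t−ȳ)² = 790.0000
r_2 = 494.0000 / 790.0000 = 0.625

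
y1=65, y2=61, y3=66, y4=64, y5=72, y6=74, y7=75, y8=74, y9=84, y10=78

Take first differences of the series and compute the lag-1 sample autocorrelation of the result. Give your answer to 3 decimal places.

First differences Δy: -4, 5, -2, 8, 2, 1, -1, 10, -6
Mean of differences = 1.4444
Numerator Σ(Δy_t−Δȳ)(Δy_{t+1}−Δȳ) = -134.3086
Denominator Σ(Δy_t−Δȳ)² = 232.2222
r_1(Δy) = -134.3086 / 232.2222 = -0.578

-0.578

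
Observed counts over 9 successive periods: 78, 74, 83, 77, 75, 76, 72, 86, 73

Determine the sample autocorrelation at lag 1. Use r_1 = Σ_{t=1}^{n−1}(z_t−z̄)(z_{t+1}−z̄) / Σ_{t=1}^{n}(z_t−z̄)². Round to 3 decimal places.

Mean z̄ = (78 + 74 + 83 + 77 + 75 + 76 + 72 + 86 + 73)/9 = 77.1111
Numerator Σ_{t=1}^{8}(z_t−z̄)(z_{t+1}−z̄) = -95.4568
Denominator Σ(z_t−z̄)² = 172.8889
r_1 = -95.4568 / 172.8889 = -0.552

-0.552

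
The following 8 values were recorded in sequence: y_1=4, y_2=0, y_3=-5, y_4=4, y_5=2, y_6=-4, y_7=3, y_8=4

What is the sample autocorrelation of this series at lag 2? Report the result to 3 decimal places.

Mean ȳ = (4 + 0 − 5 + 4 + 2 − 4 + 3 + 4)/8 = 1.0000
Σ(y_t−ȳ)(y_{t+2}−ȳ) = (-18.0000) + (-3.0000) + (-6.0000) + (-15.0000) + (2.0000) + (-15.0000) = -55.0000
Denominator Σ(y_t−ȳ)² = 94.0000
r_2 = -55.0000 / 94.0000 = -0.585

-0.585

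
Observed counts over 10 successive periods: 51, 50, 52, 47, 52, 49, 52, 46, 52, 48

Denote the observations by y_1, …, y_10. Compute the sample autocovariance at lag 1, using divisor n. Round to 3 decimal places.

-3.601

Mean ȳ = (51 + 50 + 52 + 47 + 52 + 49 + 52 + 46 + 52 + 48)/10 = 49.9000
Σ_{t=1}^{9}(y_t−ȳ)(y_{t+1}−ȳ) = -36.0100
γ_1 = -36.0100 / 10 = -3.601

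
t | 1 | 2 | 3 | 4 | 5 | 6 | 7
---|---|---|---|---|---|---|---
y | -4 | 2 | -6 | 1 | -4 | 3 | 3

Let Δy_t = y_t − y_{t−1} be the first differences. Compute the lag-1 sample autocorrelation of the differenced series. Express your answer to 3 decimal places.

-0.822

First differences Δy: 6, -8, 7, -5, 7, 0
Mean of differences = 1.1667
Numerator Σ(Δy_t−Δȳ)(Δy_{t+1}−Δȳ) = -176.5278
Denominator Σ(Δy_t−Δȳ)² = 214.8333
r_1(Δy) = -176.5278 / 214.8333 = -0.822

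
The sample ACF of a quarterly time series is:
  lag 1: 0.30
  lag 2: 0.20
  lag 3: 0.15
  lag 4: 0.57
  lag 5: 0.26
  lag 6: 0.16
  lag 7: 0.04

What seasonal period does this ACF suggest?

4

The largest autocorrelation is r_4 = 0.57; the remaining lags stay at or below 0.30. The elevated value at lag 1 (0.30), dropping to 0.20 at lag 2, reflects decaying short-term dependence rather than seasonality.
The dominant spike at lag 4 indicates a seasonal period of 4.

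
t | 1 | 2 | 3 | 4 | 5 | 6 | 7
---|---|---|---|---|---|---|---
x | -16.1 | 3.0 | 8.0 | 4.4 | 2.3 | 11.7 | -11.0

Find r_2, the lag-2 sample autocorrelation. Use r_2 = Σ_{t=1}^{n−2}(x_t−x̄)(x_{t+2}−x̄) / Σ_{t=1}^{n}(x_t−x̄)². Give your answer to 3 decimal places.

Mean x̄ = (-16.1 + 3.0 + 8.0 + 4.4 + 2.3 + 11.7 − 11.0)/7 = 0.3286
Deviations from mean: -16.4286, 2.6714, 7.6714, 4.0714, 1.9714, 11.3714, -11.3286
Σ(x_t−x̄)(x_{t+2}−x̄) = (-126.0306) + (10.8765) + (15.1237) + (46.2980) + (-22.3335) = -76.0659
Denominator Σ(x_t−x̄)² = 613.9943
r_2 = -76.0659 / 613.9943 = -0.124

-0.124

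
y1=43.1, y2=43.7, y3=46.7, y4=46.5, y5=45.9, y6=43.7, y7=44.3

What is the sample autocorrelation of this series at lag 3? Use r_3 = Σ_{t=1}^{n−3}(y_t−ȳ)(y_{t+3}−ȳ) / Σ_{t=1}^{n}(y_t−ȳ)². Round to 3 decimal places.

Mean ȳ = (43.1 + 43.7 + 46.7 + 46.5 + 45.9 + 43.7 + 44.3)/7 = 44.8429
Σ(y_t−ȳ)(y_{t+3}−ȳ) = (-2.8882) + (-1.2082) + (-2.1224) + (-0.8996) = -7.1184
Denominator Σ(y_t−ȳ)² = 13.2571
r_3 = -7.1184 / 13.2571 = -0.537

-0.537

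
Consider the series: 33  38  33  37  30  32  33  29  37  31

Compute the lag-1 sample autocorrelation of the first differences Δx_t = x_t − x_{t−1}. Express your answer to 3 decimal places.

-0.719

First differences Δx: 5, -5, 4, -7, 2, 1, -4, 8, -6
Mean of differences = -0.2222
Numerator Σ(Δx_t−Δx̄)(Δx_{t+1}−Δx̄) = -169.2716
Denominator Σ(Δx_t−Δx̄)² = 235.5556
r_1(Δx) = -169.2716 / 235.5556 = -0.719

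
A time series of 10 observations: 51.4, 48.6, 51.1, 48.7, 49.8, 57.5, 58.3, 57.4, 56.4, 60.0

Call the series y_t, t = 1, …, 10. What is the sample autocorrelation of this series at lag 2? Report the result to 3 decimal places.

0.312

Mean ȳ = (51.4 + 48.6 + 51.1 + 48.7 + 49.8 + 57.5 + 58.3 + 57.4 + 56.4 + 60.0)/10 = 53.9200
Numerator Σ_{t=1}^{8}(y_t−ȳ)(y_{t+2}−ȳ) = 54.2412
Denominator Σ(y_t−ȳ)² = 174.0560
r_2 = 54.2412 / 174.0560 = 0.312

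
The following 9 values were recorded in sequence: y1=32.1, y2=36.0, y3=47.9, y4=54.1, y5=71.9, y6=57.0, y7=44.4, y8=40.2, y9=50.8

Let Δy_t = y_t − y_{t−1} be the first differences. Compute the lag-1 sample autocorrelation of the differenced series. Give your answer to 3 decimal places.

0.149

First differences Δy: 3.9, 11.9, 6.2, 17.8, -14.9, -12.6, -4.2, 10.6
Mean of differences = 2.3375
Numerator Σ(Δy_t−Δȳ)(Δy_{t+1}−Δȳ) = 146.1886
Denominator Σ(Δy_t−Δȳ)² = 979.1588
r_1(Δy) = 146.1886 / 979.1588 = 0.149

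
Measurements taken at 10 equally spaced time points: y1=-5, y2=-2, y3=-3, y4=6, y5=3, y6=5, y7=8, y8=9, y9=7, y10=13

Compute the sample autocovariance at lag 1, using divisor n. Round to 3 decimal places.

Mean ȳ = (-5 − 2 − 3 + 6 + 3 + 5 + 8 + 9 + 7 + 13)/10 = 4.1000
Σ_{t=1}^{9}(y_t−ȳ)(y_{t+1}−ȳ) = 144.8900
γ_1 = 144.8900 / 10 = 14.489

14.489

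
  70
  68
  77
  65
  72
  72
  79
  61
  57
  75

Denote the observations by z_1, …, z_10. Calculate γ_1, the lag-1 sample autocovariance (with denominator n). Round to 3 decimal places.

-6.976

Mean z̄ = (70 + 68 + 77 + 65 + 72 + 72 + 79 + 61 + 57 + 75)/10 = 69.6000
Σ_{t=1}^{9}(z_t−z̄)(z_{t+1}−z̄) = -69.7600
γ_1 = -69.7600 / 10 = -6.976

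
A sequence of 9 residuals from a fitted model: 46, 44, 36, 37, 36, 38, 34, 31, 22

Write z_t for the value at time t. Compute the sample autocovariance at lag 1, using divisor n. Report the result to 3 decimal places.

Mean z̄ = (46 + 44 + 36 + 37 + 36 + 38 + 34 + 31 + 22)/9 = 36.0000
Σ_{t=1}^{8}(z_t−z̄)(z_{t+1}−z̄) = 156.0000
γ_1 = 156.0000 / 9 = 17.333

17.333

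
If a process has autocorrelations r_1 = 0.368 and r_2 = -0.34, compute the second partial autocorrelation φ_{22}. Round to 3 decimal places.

-0.550

φ_{22} = (r_2 − r_1²) / (1 − r_1²)
r_1² = (0.368)² = 0.135424
Numerator = -0.34 − 0.1354 = -0.4754; denominator = 1 − 0.1354 = 0.8646
φ_{22} = -0.4754 / 0.8646 = -0.550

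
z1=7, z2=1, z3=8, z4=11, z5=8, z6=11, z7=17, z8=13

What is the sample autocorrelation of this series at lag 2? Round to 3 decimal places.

Mean z̄ = (7 + 1 + 8 + 11 + 8 + 11 + 17 + 13)/8 = 9.5000
Deviations from mean: -2.5000, -8.5000, -1.5000, 1.5000, -1.5000, 1.5000, 7.5000, 3.5000
Numerator Σ_{t=1}^{6}(z_t−z̄)(z_{t+2}−z̄) = -10.5000
Denominator Σ(z_t−z̄)² = 156.0000
r_2 = -10.5000 / 156.0000 = -0.067

-0.067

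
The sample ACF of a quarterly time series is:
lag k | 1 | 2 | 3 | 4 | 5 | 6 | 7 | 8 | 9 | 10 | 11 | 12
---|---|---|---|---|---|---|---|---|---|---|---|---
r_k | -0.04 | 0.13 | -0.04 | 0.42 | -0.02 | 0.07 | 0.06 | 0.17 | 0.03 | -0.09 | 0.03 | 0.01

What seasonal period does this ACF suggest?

The largest autocorrelation is r_4 = 0.42, with a weaker echo at lag 8 (0.17); the remaining lags stay at or below 0.13.
The dominant spike at lag 4 indicates a seasonal period of 4.

4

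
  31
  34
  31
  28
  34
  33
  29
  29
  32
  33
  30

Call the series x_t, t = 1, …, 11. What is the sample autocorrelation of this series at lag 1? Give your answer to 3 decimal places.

-0.140

Mean x̄ = (31 + 34 + 31 + 28 + 34 + 33 + 29 + 29 + 32 + 33 + 30)/11 = 31.2727
Numerator Σ_{t=1}^{10}(x_t−x̄)(x_{t+1}−x̄) = -6.1653
Denominator Σ(x_t−x̄)² = 44.1818
r_1 = -6.1653 / 44.1818 = -0.140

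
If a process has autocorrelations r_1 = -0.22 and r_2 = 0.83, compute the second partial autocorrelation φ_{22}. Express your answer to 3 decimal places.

0.821

φ_{22} = (r_2 − r_1²) / (1 − r_1²)
r_1² = (-0.22)² = 0.0484
Numerator = 0.83 − 0.0484 = 0.7816; denominator = 1 − 0.0484 = 0.9516
φ_{22} = 0.7816 / 0.9516 = 0.821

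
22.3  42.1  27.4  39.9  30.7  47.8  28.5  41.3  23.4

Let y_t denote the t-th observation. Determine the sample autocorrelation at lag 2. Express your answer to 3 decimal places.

Mean ȳ = (22.3 + 42.1 + 27.4 + 39.9 + 30.7 + 47.8 + 28.5 + 41.3 + 23.4)/9 = 33.7111
Σ(y_t−ȳ)(y_{t+2}−ȳ) = (72.0168) + (51.9179) + (19.0035) + (87.1946) + (15.6912) + (106.9190) + (53.7323) = 406.4753
Denominator Σ(y_t−ȳ)² = 677.3489
r_2 = 406.4753 / 677.3489 = 0.600

0.600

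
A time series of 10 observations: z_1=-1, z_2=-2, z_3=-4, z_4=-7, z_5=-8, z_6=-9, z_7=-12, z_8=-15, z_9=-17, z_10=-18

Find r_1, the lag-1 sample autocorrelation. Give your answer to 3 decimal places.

0.724

Mean z̄ = (-1 − 2 − 4 − 7 − 8 − 9 − 12 − 15 − 17 − 18)/10 = -9.3000
Numerator Σ_{t=1}^{9}(z_t−z̄)(z_{t+1}−z̄) = 240.3100
Denominator Σ(z_t−z̄)² = 332.1000
r_1 = 240.3100 / 332.1000 = 0.724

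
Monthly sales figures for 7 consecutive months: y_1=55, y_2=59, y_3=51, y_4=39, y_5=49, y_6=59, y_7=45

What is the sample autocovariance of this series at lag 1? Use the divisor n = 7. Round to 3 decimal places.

-1.143

Mean ȳ = (55 + 59 + 51 + 39 + 49 + 59 + 45)/7 = 51.0000
Σ_{t=1}^{6}(y_t−ȳ)(y_{t+1}−ȳ) = -8.0000
γ_1 = -8.0000 / 7 = -1.143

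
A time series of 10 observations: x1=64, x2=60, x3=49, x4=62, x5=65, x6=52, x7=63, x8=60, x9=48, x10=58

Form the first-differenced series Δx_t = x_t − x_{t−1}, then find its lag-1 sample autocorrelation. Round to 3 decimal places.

-0.430

First differences Δx: -4, -11, 13, 3, -13, 11, -3, -12, 10
Mean of differences = -0.6667
Numerator Σ(Δx_t−Δx̄)(Δx_{t+1}−Δx̄) = -367.4444
Denominator Σ(Δx_t−Δx̄)² = 854.0000
r_1(Δx) = -367.4444 / 854.0000 = -0.430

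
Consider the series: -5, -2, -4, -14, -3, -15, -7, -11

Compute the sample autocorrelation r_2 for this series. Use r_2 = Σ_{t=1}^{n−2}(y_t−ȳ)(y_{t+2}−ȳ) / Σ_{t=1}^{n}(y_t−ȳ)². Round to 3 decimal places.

0.363

Mean ȳ = (-5 − 2 − 4 − 14 − 3 − 15 − 7 − 11)/8 = -7.6250
Deviations from mean: 2.6250, 5.6250, 3.6250, -6.3750, 4.6250, -7.3750, 0.6250, -3.3750
Σ(y_t−ȳ)(y_{t+2}−ȳ) = (9.5156) + (-35.8594) + (16.7656) + (47.0156) + (2.8906) + (24.8906) = 65.2188
Denominator Σ(y_t−ȳ)² = 179.8750
r_2 = 65.2188 / 179.8750 = 0.363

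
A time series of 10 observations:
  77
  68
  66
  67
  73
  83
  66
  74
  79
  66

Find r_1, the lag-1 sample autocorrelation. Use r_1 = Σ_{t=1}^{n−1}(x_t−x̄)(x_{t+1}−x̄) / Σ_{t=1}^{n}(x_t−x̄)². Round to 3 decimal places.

-0.189

Mean x̄ = (77 + 68 + 66 + 67 + 73 + 83 + 66 + 74 + 79 + 66)/10 = 71.9000
Numerator Σ_{t=1}^{9}(x_t−x̄)(x_{t+1}−x̄) = -66.0100
Denominator Σ(x_t−x̄)² = 348.9000
r_1 = -66.0100 / 348.9000 = -0.189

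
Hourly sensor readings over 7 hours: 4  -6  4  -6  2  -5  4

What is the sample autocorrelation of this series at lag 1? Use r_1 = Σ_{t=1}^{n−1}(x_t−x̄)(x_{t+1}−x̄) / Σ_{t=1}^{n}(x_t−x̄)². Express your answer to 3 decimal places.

Mean x̄ = (4 − 6 + 4 − 6 + 2 − 5 + 4)/7 = -0.4286
Numerator Σ_{t=1}^{6}(x_t−x̄)(x_{t+1}−x̄) = -118.8980
Denominator Σ(x_t−x̄)² = 147.7143
r_1 = -118.8980 / 147.7143 = -0.805

-0.805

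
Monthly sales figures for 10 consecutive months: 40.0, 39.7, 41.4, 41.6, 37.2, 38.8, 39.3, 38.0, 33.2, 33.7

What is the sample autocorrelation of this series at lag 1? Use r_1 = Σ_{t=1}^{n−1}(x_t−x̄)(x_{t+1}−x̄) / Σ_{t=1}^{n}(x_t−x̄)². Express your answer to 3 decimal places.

0.506

Mean x̄ = (40.0 + 39.7 + 41.4 + 41.6 + 37.2 + 38.8 + 39.3 + 38.0 + 33.2 + 33.7)/10 = 38.2900
Numerator Σ_{t=1}^{9}(x_t−x̄)(x_{t+1}−x̄) = 37.9879
Denominator Σ(x_t−x̄)² = 75.0690
r_1 = 37.9879 / 75.0690 = 0.506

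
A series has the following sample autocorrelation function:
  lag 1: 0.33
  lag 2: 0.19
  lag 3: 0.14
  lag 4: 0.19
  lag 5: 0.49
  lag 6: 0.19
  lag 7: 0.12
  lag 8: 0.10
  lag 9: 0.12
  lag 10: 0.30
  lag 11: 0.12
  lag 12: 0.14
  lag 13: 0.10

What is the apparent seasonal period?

The largest autocorrelation is r_5 = 0.49; the remaining lags stay at or below 0.33. The elevated value at lag 1 (0.33), dropping to 0.19 at lag 2, reflects decaying short-term dependence rather than seasonality.
The dominant spike at lag 5 indicates a seasonal period of 5.

5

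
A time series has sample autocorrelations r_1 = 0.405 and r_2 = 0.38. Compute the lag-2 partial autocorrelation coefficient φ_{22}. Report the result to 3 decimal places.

φ_{22} = (r_2 − r_1²) / (1 − r_1²)
r_1² = (0.405)² = 0.164025
Numerator = 0.38 − 0.1640 = 0.2160; denominator = 1 − 0.1640 = 0.8360
φ_{22} = 0.2160 / 0.8360 = 0.258

0.258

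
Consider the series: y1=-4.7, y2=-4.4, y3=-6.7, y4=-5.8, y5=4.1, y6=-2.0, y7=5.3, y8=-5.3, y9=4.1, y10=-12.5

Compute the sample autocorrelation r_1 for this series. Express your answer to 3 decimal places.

-0.316

Mean ȳ = (-4.7 − 4.4 − 6.7 − 5.8 + 4.1 − 2.0 + 5.3 − 5.3 + 4.1 − 12.5)/10 = -2.7900
Numerator Σ_{t=1}^{9}(y_t−ȳ)(y_{t+1}−ȳ) = -92.2671
Denominator Σ(y_t−ȳ)² = 292.1890
r_1 = -92.2671 / 292.1890 = -0.316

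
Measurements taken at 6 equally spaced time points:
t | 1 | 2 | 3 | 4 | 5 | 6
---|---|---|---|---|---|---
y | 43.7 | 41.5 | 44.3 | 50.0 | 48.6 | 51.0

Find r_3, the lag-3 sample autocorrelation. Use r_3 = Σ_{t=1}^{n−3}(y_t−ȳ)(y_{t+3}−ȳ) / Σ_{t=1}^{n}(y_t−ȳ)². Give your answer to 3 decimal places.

Mean ȳ = (43.7 + 41.5 + 44.3 + 50.0 + 48.6 + 51.0)/6 = 46.5167
Σ(y_t−ȳ)(y_{t+3}−ȳ) = (-9.8114) + (-10.4514) + (-9.9381) = -30.2008
Denominator Σ(y_t−ȳ)² = 74.5883
r_3 = -30.2008 / 74.5883 = -0.405

-0.405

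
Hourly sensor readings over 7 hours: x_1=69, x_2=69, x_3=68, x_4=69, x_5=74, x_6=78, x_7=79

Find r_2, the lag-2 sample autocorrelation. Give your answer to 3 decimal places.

Mean x̄ = (69 + 69 + 68 + 69 + 74 + 78 + 79)/7 = 72.2857
Deviations from mean: -3.2857, -3.2857, -4.2857, -3.2857, 1.7143, 5.7143, 6.7143
Σ(x_t−x̄)(x_{t+2}−x̄) = (14.0816) + (10.7959) + (-7.3469) + (-18.7755) + (11.5102) = 10.2653
Denominator Σ(x_t−x̄)² = 131.4286
r_2 = 10.2653 / 131.4286 = 0.078

0.078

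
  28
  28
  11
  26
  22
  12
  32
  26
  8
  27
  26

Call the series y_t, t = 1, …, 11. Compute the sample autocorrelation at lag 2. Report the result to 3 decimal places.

Mean ȳ = (28 + 28 + 11 + 26 + 22 + 12 + 32 + 26 + 8 + 27 + 26)/11 = 22.3636
Numerator Σ_{t=1}^{9}(y_t−ȳ)(y_{t+2}−ȳ) = -292.0826
Denominator Σ(y_t−ȳ)² = 660.5455
r_2 = -292.0826 / 660.5455 = -0.442

-0.442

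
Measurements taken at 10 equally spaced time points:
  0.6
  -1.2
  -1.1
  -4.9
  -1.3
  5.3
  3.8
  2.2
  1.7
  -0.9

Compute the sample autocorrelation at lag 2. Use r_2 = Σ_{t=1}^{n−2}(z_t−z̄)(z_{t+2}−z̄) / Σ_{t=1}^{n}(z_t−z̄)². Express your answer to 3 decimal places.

-0.130

Mean z̄ = (0.6 − 1.2 − 1.1 − 4.9 − 1.3 + 5.3 + 3.8 + 2.2 + 1.7 − 0.9)/10 = 0.4200
Numerator Σ_{t=1}^{8}(z_t−z̄)(z_{t+2}−z̄) = -10.1528
Denominator Σ(z_t−z̄)² = 78.0160
r_2 = -10.1528 / 78.0160 = -0.130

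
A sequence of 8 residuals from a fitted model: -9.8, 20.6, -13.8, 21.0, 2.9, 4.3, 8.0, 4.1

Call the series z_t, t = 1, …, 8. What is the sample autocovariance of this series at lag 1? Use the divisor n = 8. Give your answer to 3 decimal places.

-107.202

Mean z̄ = (-9.8 + 20.6 − 13.8 + 21.0 + 2.9 + 4.3 + 8.0 + 4.1)/8 = 4.6625
Deviations: -14.4625, 15.9375, -18.4625, 16.3375, -1.7625, -0.3625, 3.3375, -0.5625
Σ_{t=1}^{7}(z_t−z̄)(z_{t+1}−z̄) = -857.6164
γ_1 = -857.6164 / 8 = -107.202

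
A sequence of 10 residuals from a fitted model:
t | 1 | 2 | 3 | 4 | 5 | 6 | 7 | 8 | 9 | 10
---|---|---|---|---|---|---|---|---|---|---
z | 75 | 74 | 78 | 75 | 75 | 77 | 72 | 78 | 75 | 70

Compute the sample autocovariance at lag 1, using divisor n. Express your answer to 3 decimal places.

Mean z̄ = (75 + 74 + 78 + 75 + 75 + 77 + 72 + 78 + 75 + 70)/10 = 74.9000
Σ_{t=1}^{9}(z_t−z̄)(z_{t+1}−z̄) = -17.6100
γ_1 = -17.6100 / 10 = -1.761

-1.761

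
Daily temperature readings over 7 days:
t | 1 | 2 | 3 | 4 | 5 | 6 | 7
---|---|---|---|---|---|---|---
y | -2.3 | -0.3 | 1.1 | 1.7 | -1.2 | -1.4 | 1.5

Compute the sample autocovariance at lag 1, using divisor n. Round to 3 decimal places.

-0.037

Mean ȳ = (-2.3 − 0.3 + 1.1 + 1.7 − 1.2 − 1.4 + 1.5)/7 = -0.1286
Σ_{t=1}^{6}(y_t−ȳ)(y_{t+1}−ȳ) = -0.2594
γ_1 = -0.2594 / 7 = -0.037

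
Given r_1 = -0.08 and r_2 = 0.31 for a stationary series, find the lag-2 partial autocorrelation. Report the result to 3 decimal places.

φ_{22} = (r_2 − r_1²) / (1 − r_1²)
r_1² = (-0.08)² = 0.0064
Numerator = 0.31 − 0.0064 = 0.3036; denominator = 1 − 0.0064 = 0.9936
φ_{22} = 0.3036 / 0.9936 = 0.306

0.306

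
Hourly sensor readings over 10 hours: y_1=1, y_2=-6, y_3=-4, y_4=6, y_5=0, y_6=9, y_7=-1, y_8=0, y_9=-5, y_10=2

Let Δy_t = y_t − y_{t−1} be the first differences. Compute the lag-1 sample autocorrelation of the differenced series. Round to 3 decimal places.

-0.558

First differences Δy: -7, 2, 10, -6, 9, -10, 1, -5, 7
Mean of differences = 0.1111
Numerator Σ(Δy_t−Δȳ)(Δy_{t+1}−Δȳ) = -248.1235
Denominator Σ(Δy_t−Δȳ)² = 444.8889
r_1(Δy) = -248.1235 / 444.8889 = -0.558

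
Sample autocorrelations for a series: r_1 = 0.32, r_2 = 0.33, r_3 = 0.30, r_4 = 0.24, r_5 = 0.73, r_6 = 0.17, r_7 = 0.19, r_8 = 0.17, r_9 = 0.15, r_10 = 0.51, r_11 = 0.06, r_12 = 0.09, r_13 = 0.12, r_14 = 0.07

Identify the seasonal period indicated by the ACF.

5

The largest autocorrelation is r_5 = 0.73, with a weaker echo at lag 10 (0.51); the remaining lags stay at or below 0.33.
The dominant spike at lag 5 indicates a seasonal period of 5.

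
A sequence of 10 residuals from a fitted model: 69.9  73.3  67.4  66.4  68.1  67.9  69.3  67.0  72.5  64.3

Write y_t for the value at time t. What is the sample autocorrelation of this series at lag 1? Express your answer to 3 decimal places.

-0.297

Mean ȳ = (69.9 + 73.3 + 67.4 + 66.4 + 68.1 + 67.9 + 69.3 + 67.0 + 72.5 + 64.3)/10 = 68.6100
Numerator Σ_{t=1}^{9}(y_t−ȳ)(y_{t+1}−ȳ) = -20.0911
Denominator Σ(y_t−ȳ)² = 67.5490
r_1 = -20.0911 / 67.5490 = -0.297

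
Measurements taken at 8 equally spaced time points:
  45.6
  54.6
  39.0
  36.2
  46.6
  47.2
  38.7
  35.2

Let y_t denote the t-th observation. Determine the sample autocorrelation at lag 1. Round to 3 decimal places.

Mean ȳ = (45.6 + 54.6 + 39.0 + 36.2 + 46.6 + 47.2 + 38.7 + 35.2)/8 = 42.8875
Σ(y_t−ȳ)(y_{t+1}−ȳ) = (31.7702) + (-45.5323) + (25.9977) + (-24.8273) + (16.0102) + (-18.0586) + (32.1914) = 17.5511
Denominator Σ(y_t−ȳ)² = 313.3888
r_1 = 17.5511 / 313.3888 = 0.056

0.056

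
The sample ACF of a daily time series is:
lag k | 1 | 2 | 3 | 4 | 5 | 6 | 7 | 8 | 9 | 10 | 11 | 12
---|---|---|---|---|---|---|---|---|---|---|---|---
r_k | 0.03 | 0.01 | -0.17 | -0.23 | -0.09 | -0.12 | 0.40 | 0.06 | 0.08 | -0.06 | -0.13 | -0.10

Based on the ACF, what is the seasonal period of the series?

7

The largest autocorrelation is r_7 = 0.40; the remaining lags stay at or below 0.08.
The dominant spike at lag 7 indicates a seasonal period of 7.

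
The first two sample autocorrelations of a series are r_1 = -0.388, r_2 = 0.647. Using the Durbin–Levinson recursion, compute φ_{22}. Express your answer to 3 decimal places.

φ_{22} = (r_2 − r_1²) / (1 − r_1²)
r_1² = (-0.388)² = 0.150544
Numerator = 0.647 − 0.1505 = 0.4965; denominator = 1 − 0.1505 = 0.8495
φ_{22} = 0.4965 / 0.8495 = 0.584

0.584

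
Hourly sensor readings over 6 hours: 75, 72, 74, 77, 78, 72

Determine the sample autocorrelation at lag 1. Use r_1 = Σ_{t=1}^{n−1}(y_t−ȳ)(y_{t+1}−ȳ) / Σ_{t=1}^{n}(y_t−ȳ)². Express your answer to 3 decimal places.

-0.057

Mean ȳ = (75 + 72 + 74 + 77 + 78 + 72)/6 = 74.6667
Deviations from mean: 0.3333, -2.6667, -0.6667, 2.3333, 3.3333, -2.6667
Σ(y_t−ȳ)(y_{t+1}−ȳ) = (-0.8889) + (1.7778) + (-1.5556) + (7.7778) + (-8.8889) = -1.7778
Denominator Σ(y_t−ȳ)² = 31.3333
r_1 = -1.7778 / 31.3333 = -0.057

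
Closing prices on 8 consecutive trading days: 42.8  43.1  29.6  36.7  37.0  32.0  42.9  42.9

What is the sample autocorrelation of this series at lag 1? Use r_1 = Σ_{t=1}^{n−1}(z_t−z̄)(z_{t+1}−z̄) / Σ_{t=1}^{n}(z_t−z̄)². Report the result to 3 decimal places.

Mean z̄ = (42.8 + 43.1 + 29.6 + 36.7 + 37.0 + 32.0 + 42.9 + 42.9)/8 = 38.3750
Deviations from mean: 4.4250, 4.7250, -8.7750, -1.6750, -1.3750, -6.3750, 4.5250, 4.5250
Σ(z_t−z̄)(z_{t+1}−z̄) = (20.9081) + (-41.4619) + (14.6981) + (2.3031) + (8.7656) + (-28.8469) + (20.4756) = -3.1581
Denominator Σ(z_t−z̄)² = 205.1950
r_1 = -3.1581 / 205.1950 = -0.015

-0.015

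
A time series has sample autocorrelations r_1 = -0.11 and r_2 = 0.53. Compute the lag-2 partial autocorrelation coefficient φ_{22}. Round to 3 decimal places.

φ_{22} = (r_2 − r_1²) / (1 − r_1²)
r_1² = (-0.11)² = 0.0121
Numerator = 0.53 − 0.0121 = 0.5179; denominator = 1 − 0.0121 = 0.9879
φ_{22} = 0.5179 / 0.9879 = 0.524

0.524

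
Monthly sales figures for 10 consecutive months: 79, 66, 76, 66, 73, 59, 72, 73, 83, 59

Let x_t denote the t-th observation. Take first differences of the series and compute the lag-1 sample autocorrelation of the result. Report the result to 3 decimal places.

First differences Δx: -13, 10, -10, 7, -14, 13, 1, 10, -24
Mean of differences = -2.2222
Numerator Σ(Δx_t−Δx̄)(Δx_{t+1}−Δx̄) = -764.1605
Denominator Σ(Δx_t−Δx̄)² = 1415.5556
r_1(Δx) = -764.1605 / 1415.5556 = -0.540

-0.540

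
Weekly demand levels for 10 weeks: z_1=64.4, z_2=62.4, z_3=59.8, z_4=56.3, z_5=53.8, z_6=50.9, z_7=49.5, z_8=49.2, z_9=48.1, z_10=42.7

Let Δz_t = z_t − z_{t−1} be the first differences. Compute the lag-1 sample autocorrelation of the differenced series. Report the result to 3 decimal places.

First differences Δz: -2.0, -2.6, -3.5, -2.5, -2.9, -1.4, -0.3, -1.1, -5.4
Mean of differences = -2.4111
Numerator Σ(Δz_t−Δz̄)(Δz_{t+1}−Δz̄) = 0.7577
Denominator Σ(Δz_t−Δz̄)² = 17.7689
r_1(Δz) = 0.7577 / 17.7689 = 0.043

0.043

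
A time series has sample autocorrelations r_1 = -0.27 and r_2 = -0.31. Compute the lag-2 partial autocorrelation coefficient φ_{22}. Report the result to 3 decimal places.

-0.413

φ_{22} = (r_2 − r_1²) / (1 − r_1²)
r_1² = (-0.27)² = 0.0729
Numerator = -0.31 − 0.0729 = -0.3829; denominator = 1 − 0.0729 = 0.9271
φ_{22} = -0.3829 / 0.9271 = -0.413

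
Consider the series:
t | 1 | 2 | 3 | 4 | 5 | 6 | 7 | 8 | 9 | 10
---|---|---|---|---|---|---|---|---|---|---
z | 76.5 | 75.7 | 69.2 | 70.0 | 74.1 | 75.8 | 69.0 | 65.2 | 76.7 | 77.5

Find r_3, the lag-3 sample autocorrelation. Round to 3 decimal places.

Mean z̄ = (76.5 + 75.7 + 69.2 + 70.0 + 74.1 + 75.8 + 69.0 + 65.2 + 76.7 + 77.5)/10 = 72.9700
Σ(z_t−z̄)(z_{t+3}−z̄) = (-10.4841) + (3.0849) + (-10.6691) + (11.7909) + (-8.7801) + (10.5559) + (-17.9841) = -22.4857
Denominator Σ(z_t−z̄)² = 162.8010
r_3 = -22.4857 / 162.8010 = -0.138

-0.138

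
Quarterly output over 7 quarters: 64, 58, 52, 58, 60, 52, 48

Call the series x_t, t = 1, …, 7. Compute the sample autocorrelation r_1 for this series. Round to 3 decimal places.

0.130

Mean x̄ = (64 + 58 + 52 + 58 + 60 + 52 + 48)/7 = 56.0000
Deviations from mean: 8.0000, 2.0000, -4.0000, 2.0000, 4.0000, -4.0000, -8.0000
Σ(x_t−x̄)(x_{t+1}−x̄) = (16.0000) + (-8.0000) + (-8.0000) + (8.0000) + (-16.0000) + (32.0000) = 24.0000
Denominator Σ(x_t−x̄)² = 184.0000
r_1 = 24.0000 / 184.0000 = 0.130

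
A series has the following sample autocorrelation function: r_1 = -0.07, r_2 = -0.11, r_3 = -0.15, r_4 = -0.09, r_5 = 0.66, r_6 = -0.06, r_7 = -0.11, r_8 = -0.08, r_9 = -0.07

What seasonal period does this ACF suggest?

The largest autocorrelation is r_5 = 0.66; the remaining lags stay at or below -0.06.
The dominant spike at lag 5 indicates a seasonal period of 5.

5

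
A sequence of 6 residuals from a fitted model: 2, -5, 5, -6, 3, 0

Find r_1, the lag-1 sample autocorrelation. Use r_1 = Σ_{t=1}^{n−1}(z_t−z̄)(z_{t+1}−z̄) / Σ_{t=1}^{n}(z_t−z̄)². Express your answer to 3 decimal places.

Mean z̄ = (2 − 5 + 5 − 6 + 3 + 0)/6 = -0.1667
Deviations from mean: 2.1667, -4.8333, 5.1667, -5.8333, 3.1667, 0.1667
Σ(z_t−z̄)(z_{t+1}−z̄) = (-10.4722) + (-24.9722) + (-30.1389) + (-18.4722) + (0.5278) = -83.5278
Denominator Σ(z_t−z̄)² = 98.8333
r_1 = -83.5278 / 98.8333 = -0.845

-0.845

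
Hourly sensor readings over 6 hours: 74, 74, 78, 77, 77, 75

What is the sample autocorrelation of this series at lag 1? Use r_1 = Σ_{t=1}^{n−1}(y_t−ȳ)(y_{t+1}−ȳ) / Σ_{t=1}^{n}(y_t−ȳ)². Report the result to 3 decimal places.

0.155

Mean ȳ = (74 + 74 + 78 + 77 + 77 + 75)/6 = 75.8333
Deviations from mean: -1.8333, -1.8333, 2.1667, 1.1667, 1.1667, -0.8333
Numerator Σ_{t=1}^{5}(y_t−ȳ)(y_{t+1}−ȳ) = 2.3056
Denominator Σ(y_t−ȳ)² = 14.8333
r_1 = 2.3056 / 14.8333 = 0.155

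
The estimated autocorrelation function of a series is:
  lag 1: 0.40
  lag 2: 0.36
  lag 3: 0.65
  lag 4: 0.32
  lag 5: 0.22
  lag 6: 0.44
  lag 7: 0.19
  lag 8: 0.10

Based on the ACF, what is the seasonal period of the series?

The largest autocorrelation is r_3 = 0.65, with a weaker echo at lag 6 (0.44); the remaining lags stay at or below 0.40. The elevated value at lag 1 (0.40), dropping to 0.36 at lag 2, reflects decaying short-term dependence rather than seasonality.
The dominant spike at lag 3 indicates a seasonal period of 3.

3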